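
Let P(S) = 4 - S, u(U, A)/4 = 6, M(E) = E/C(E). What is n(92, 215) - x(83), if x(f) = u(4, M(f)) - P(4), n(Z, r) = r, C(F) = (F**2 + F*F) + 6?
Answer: 191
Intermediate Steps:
C(F) = 6 + 2*F**2 (C(F) = (F**2 + F**2) + 6 = 2*F**2 + 6 = 6 + 2*F**2)
M(E) = E/(6 + 2*E**2)
u(U, A) = 24 (u(U, A) = 4*6 = 24)
x(f) = 24 (x(f) = 24 - (4 - 1*4) = 24 - (4 - 4) = 24 - 1*0 = 24 + 0 = 24)
n(92, 215) - x(83) = 215 - 1*24 = 215 - 24 = 191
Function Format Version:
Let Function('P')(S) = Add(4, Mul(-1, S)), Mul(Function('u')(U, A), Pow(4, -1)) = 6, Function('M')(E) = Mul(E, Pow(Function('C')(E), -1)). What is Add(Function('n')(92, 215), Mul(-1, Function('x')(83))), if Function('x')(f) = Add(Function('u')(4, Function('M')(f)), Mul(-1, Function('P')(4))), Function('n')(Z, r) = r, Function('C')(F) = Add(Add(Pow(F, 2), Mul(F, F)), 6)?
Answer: 191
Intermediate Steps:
Function('C')(F) = Add(6, Mul(2, Pow(F, 2))) (Function('C')(F) = Add(Add(Pow(F, 2), Pow(F, 2)), 6) = Add(Mul(2, Pow(F, 2)), 6) = Add(6, Mul(2, Pow(F, 2))))
Function('M')(E) = Mul(E, Pow(Add(6, Mul(2, Pow(E, 2))), -1))
Function('u')(U, A) = 24 (Function('u')(U, A) = Mul(4, 6) = 24)
Function('x')(f) = 24 (Function('x')(f) = Add(24, Mul(-1, Add(4, Mul(-1, 4)))) = Add(24, Mul(-1, Add(4, -4))) = Add(24, Mul(-1, 0)) = Add(24, 0) = 24)
Add(Function('n')(92, 215), Mul(-1, Function('x')(83))) = Add(215, Mul(-1, 24)) = Add(215, -24) = 191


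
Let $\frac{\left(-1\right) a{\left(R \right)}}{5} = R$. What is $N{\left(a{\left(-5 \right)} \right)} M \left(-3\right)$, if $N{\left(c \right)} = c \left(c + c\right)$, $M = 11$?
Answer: $-41250$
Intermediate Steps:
$a{\left(R \right)} = - 5 R$
$N{\left(c \right)} = 2 c^{2}$ ($N{\left(c \right)} = c 2 c = 2 c^{2}$)
$N{\left(a{\left(-5 \right)} \right)} M \left(-3\right) = 2 \left(\left(-5\right) \left(-5\right)\right)^{2} \cdot 11 \left(-3\right) = 2 \cdot 25^{2} \cdot 11 \left(-3\right) = 2 \cdot 625 \cdot 11 \left(-3\right) = 1250 \cdot 11 \left(-3\right) = 13750 \left(-3\right) = -41250$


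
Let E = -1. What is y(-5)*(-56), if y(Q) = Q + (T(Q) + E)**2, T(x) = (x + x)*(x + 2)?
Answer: -46816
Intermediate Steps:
T(x) = 2*x*(2 + x) (T(x) = (2*x)*(2 + x) = 2*x*(2 + x))
y(Q) = Q + (-1 + 2*Q*(2 + Q))**2 (y(Q) = Q + (2*Q*(2 + Q) - 1)**2 = Q + (-1 + 2*Q*(2 + Q))**2)
y(-5)*(-56) = (-5 + (-1 + 2*(-5)*(2 - 5))**2)*(-56) = (-5 + (-1 + 2*(-5)*(-3))**2)*(-56) = (-5 + (-1 + 30)**2)*(-56) = (-5 + 29**2)*(-56) = (-5 + 841)*(-56) = 836*(-56) = -46816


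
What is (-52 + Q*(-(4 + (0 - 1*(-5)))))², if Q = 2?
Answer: 4900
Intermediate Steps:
(-52 + Q*(-(4 + (0 - 1*(-5)))))² = (-52 + 2*(-(4 + (0 - 1*(-5)))))² = (-52 + 2*(-(4 + (0 + 5))))² = (-52 + 2*(-(4 + 5)))² = (-52 + 2*(-1*9))² = (-52 + 2*(-9))² = (-52 - 18)² = (-70)² = 4900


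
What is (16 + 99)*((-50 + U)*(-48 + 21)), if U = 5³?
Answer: -232875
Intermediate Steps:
U = 125
(16 + 99)*((-50 + U)*(-48 + 21)) = (16 + 99)*((-50 + 125)*(-48 + 21)) = 115*(75*(-27)) = 115*(-2025) = -232875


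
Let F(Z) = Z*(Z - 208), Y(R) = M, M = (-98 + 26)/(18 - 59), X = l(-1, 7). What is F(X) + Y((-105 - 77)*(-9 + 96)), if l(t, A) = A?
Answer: -57615/41 ≈ -1405.2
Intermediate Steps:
X = 7
M = 72/41 (M = -72/(-41) = -72*(-1/41) = 72/41 ≈ 1.7561)
Y(R) = 72/41
F(Z) = Z*(-208 + Z)
F(X) + Y((-105 - 77)*(-9 + 96)) = 7*(-208 + 7) + 72/41 = 7*(-201) + 72/41 = -1407 + 72/41 = -57615/41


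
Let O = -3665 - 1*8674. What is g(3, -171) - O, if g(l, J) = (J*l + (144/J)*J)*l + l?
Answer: 11235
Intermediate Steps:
g(l, J) = l + l*(144 + J*l) (g(l, J) = (J*l + 144)*l + l = (144 + J*l)*l + l = l*(144 + J*l) + l = l + l*(144 + J*l))
O = -12339 (O = -3665 - 8674 = -12339)
g(3, -171) - O = 3*(145 - 171*3) - 1*(-12339) = 3*(145 - 513) + 12339 = 3*(-368) + 12339 = -1104 + 12339 = 11235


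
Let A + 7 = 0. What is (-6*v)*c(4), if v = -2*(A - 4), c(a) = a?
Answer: -528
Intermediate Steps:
A = -7 (A = -7 + 0 = -7)
v = 22 (v = -2*(-7 - 4) = -2*(-11) = 22)
(-6*v)*c(4) = -6*22*4 = -132*4 = -528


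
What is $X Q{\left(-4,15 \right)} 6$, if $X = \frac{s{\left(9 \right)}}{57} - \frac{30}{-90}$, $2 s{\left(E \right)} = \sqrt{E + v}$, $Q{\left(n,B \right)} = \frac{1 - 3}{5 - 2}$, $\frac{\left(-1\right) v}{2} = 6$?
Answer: $- \frac{4}{3} - \frac{2 i \sqrt{3}}{57} \approx -1.3333 - 0.060774 i$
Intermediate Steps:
$v = -12$ ($v = \left(-2\right) 6 = -12$)
$Q{\left(n,B \right)} = - \frac{2}{3}$
$s{\left(E \right)} = \frac{\sqrt{-12 + E}}{2}$ ($s{\left(E \right)} = \frac{\sqrt{E - 12}}{2} = \frac{\sqrt{-12 + E}}{2}$)
$X = \frac{1}{3} + \frac{i \sqrt{3}}{114}$ ($X = \frac{\frac{1}{2} \sqrt{-12 + 9}}{57} - \frac{30}{-90} = \frac{\sqrt{-3}}{2} \cdot \frac{1}{57} - - \frac{1}{3} = \frac{i \sqrt{3}}{2} \cdot \frac{1}{57} + \frac{1}{3} = \frac{i \sqrt{3}}{114} + \frac{1}{3} = \frac{1}{3} + \frac{i \sqrt{3}}{114} \approx 0.33333 + 0.015193 i$)
$X Q{\left(-4,15 \right)} 6 = \left(\frac{1}{3} + \frac{i \sqrt{3}}{114}\right) \left(- \frac{2}{3}\right) 6 = \left(- \frac{2}{9} - \frac{i \sqrt{3}}{171}\right) 6 = - \frac{4}{3} - \frac{2 i \sqrt{3}}{57}$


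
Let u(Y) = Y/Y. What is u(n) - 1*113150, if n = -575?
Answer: -113149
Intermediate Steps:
u(Y) = 1
u(n) - 1*113150 = 1 - 1*113150 = 1 - 113150 = -113149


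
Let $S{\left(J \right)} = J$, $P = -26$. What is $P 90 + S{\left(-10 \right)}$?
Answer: $-2350$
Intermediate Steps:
$P 90 + S{\left(-10 \right)} = \left(-26\right) 90 - 10 = -2340 - 10 = -2350$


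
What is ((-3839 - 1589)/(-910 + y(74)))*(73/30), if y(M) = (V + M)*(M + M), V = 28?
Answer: -99061/106395 ≈ -0.93107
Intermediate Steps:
y(M) = 2*M*(28 + M) (y(M) = (28 + M)*(M + M) = (28 + M)*(2*M) = 2*M*(28 + M))
((-3839 - 1589)/(-910 + y(74)))*(73/30) = ((-3839 - 1589)/(-910 + 2*74*(28 + 74)))*(73/30) = (-5428/(-910 + 2*74*102))*(73*(1/30)) = -5428/(-910 + 15096)*(73/30) = -5428/14186*(73/30) = -5428*1/14186*(73/30) = -2714/7093*73/30 = -99061/106395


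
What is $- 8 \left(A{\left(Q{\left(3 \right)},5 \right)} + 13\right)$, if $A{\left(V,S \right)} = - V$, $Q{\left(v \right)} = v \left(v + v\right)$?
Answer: $40$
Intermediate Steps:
$Q{\left(v \right)} = 2 v^{2}$ ($Q{\left(v \right)} = v 2 v = 2 v^{2}$)
$- 8 \left(A{\left(Q{\left(3 \right)},5 \right)} + 13\right) = - 8 \left(- 2 \cdot 3^{2} + 13\right) = - 8 \left(- 2 \cdot 9 + 13\right) = - 8 \left(\left(-1\right) 18 + 13\right) = - 8 \left(-18 + 13\right) = \left(-8\right) \left(-5\right) = 40$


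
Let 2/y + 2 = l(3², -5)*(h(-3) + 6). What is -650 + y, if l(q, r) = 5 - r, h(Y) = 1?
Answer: -22099/34 ≈ -649.97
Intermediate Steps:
y = 1/34 (y = 2/(-2 + (5 - 1*(-5))*(1 + 6)) = 2/(-2 + (5 + 5)*7) = 2/(-2 + 10*7) = 2/(-2 + 70) = 2/68 = 2*(1/68) = 1/34 ≈ 0.029412)
-650 + y = -650 + 1/34 = -22099/34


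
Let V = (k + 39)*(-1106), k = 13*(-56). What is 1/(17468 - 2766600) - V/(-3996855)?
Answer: 2094928057633/10987881979860 ≈ 0.19066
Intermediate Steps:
k = -728
V = 762034 (V = (-728 + 39)*(-1106) = -689*(-1106) = 762034)
1/(17468 - 2766600) - V/(-3996855) = 1/(17468 - 2766600) - 762034/(-3996855) = 1/(-2749132) - 762034*(-1)/3996855 = -1/2749132 - 1*(-762034/3996855) = -1/2749132 + 762034/3996855 = 2094928057633/10987881979860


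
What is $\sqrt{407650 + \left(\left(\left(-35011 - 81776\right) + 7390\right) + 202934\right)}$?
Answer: $\sqrt{501187} \approx 707.95$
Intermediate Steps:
$\sqrt{407650 + \left(\left(\left(-35011 - 81776\right) + 7390\right) + 202934\right)} = \sqrt{407650 + \left(\left(-116787 + 7390\right) + 202934\right)} = \sqrt{407650 + \left(-109397 + 202934\right)} = \sqrt{407650 + 93537} = \sqrt{501187}$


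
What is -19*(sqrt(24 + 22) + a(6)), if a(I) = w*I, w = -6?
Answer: 684 - 19*sqrt(46) ≈ 555.14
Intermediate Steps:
a(I) = -6*I
-19*(sqrt(24 + 22) + a(6)) = -19*(sqrt(24 + 22) - 6*6) = -19*(sqrt(46) - 36) = -19*(-36 + sqrt(46)) = 684 - 19*sqrt(46)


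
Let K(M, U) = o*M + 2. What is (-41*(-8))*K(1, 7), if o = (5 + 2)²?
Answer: 16728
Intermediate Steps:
o = 49 (o = 7² = 49)
K(M, U) = 2 + 49*M (K(M, U) = 49*M + 2 = 2 + 49*M)
(-41*(-8))*K(1, 7) = (-41*(-8))*(2 + 49*1) = 328*(2 + 49) = 328*51 = 16728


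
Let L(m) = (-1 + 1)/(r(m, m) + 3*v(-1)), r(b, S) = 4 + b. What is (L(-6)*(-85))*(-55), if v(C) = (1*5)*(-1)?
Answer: 0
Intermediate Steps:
v(C) = -5 (v(C) = 5*(-1) = -5)
L(m) = 0 (L(m) = (-1 + 1)/((4 + m) + 3*(-5)) = 0/((4 + m) - 15) = 0/(-11 + m) = 0)
(L(-6)*(-85))*(-55) = (0*(-85))*(-55) = 0*(-55) = 0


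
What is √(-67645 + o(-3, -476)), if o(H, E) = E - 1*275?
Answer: 2*I*√17099 ≈ 261.53*I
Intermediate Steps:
o(H, E) = -275 + E (o(H, E) = E - 275 = -275 + E)
√(-67645 + o(-3, -476)) = √(-67645 + (-275 - 476)) = √(-67645 - 751) = √(-68396) = 2*I*√17099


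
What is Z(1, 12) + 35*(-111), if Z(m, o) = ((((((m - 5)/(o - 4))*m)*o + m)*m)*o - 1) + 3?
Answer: -3943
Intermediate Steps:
Z(m, o) = 2 + m*o*(m + m*o*(-5 + m)/(-4 + o)) (Z(m, o) = ((((((-5 + m)/(-4 + o))*m)*o + m)*m)*o - 1) + 3 = ((((m*(-5 + m)/(-4 + o))*o + m)*m)*o - 1) + 3 = (((m*o*(-5 + m)/(-4 + o) + m)*m)*o - 1) + 3 = (((m + m*o*(-5 + m)/(-4 + o))*m)*o - 1) + 3 = ((m*(m + m*o*(-5 + m)/(-4 + o)))*o - 1) + 3 = (m*o*(m + m*o*(-5 + m)/(-4 + o)) - 1) + 3 = (-1 + m*o*(m + m*o*(-5 + m)/(-4 + o))) + 3 = 2 + m*o*(m + m*o*(-5 + m)/(-4 + o)))
Z(1, 12) + 35*(-111) = (-8 + 2*12 + 1³*12² - 4*12*1² - 4*1²*12²)/(-4 + 12) + 35*(-111) = (-8 + 24 + 1*144 - 4*12*1 - 4*1*144)/8 - 3885 = (-8 + 24 + 144 - 48 - 576)/8 - 3885 = (⅛)*(-464) - 3885 = -58 - 3885 = -3943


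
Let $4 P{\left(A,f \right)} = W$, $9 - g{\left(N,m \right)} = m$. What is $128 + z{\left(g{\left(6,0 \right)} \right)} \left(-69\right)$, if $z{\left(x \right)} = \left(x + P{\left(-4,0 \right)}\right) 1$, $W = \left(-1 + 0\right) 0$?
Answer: $-493$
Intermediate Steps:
$g{\left(N,m \right)} = 9 - m$
$W = 0$ ($W = \left(-1\right) 0 = 0$)
$P{\left(A,f \right)} = 0$ ($P{\left(A,f \right)} = \frac{1}{4} \cdot 0 = 0$)
$z{\left(x \right)} = x$ ($z{\left(x \right)} = \left(x + 0\right) 1 = x 1 = x$)
$128 + z{\left(g{\left(6,0 \right)} \right)} \left(-69\right) = 128 + \left(9 - 0\right) \left(-69\right) = 128 + \left(9 + 0\right) \left(-69\right) = 128 + 9 \left(-69\right) = 128 - 621 = -493$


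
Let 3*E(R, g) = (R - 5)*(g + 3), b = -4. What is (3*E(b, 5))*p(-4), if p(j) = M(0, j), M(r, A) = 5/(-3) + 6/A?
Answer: 228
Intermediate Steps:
M(r, A) = -5/3 + 6/A (M(r, A) = 5*(-⅓) + 6/A = -5/3 + 6/A)
E(R, g) = (-5 + R)*(3 + g)/3 (E(R, g) = ((R - 5)*(g + 3))/3 = ((-5 + R)*(3 + g))/3 = (-5 + R)*(3 + g)/3)
p(j) = -5/3 + 6/j
(3*E(b, 5))*p(-4) = (3*(-5 - 4 - 5/3*5 + (⅓)*(-4)*5))*(-5/3 + 6/(-4)) = (3*(-5 - 4 - 25/3 - 20/3))*(-5/3 + 6*(-¼)) = (3*(-24))*(-5/3 - 3/2) = -72*(-19/6) = 228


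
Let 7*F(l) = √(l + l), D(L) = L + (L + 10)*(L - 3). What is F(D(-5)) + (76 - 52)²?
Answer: 576 + 3*I*√10/7 ≈ 576.0 + 1.3553*I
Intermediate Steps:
D(L) = L + (-3 + L)*(10 + L) (D(L) = L + (10 + L)*(-3 + L) = L + (-3 + L)*(10 + L))
F(l) = √2*√l/7 (F(l) = √(l + l)/7 = √(2*l)/7 = (√2*√l)/7 = √2*√l/7)
F(D(-5)) + (76 - 52)² = √2*√(-30 + (-5)² + 8*(-5))/7 + (76 - 52)² = √2*√(-30 + 25 - 40)/7 + 24² = √2*√(-45)/7 + 576 = √2*(3*I*√5)/7 + 576 = 3*I*√10/7 + 576 = 576 + 3*I*√10/7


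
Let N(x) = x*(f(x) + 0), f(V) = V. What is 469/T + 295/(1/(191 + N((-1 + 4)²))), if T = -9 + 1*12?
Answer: 241189/3 ≈ 80396.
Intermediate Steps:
T = 3 (T = -9 + 12 = 3)
N(x) = x² (N(x) = x*(x + 0) = x*x = x²)
469/T + 295/(1/(191 + N((-1 + 4)²))) = 469/3 + 295/(1/(191 + ((-1 + 4)²)²)) = 469*(⅓) + 295/(1/(191 + (3²)²)) = 469/3 + 295/(1/(191 + 9²)) = 469/3 + 295/(1/(191 + 81)) = 469/3 + 295/(1/272) = 469/3 + 295*272 = 469/3 + 80240 = 241189/3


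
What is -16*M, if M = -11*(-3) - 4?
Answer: -464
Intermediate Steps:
M = 29 (M = 33 - 4 = 29)
-16*M = -16*29 = -464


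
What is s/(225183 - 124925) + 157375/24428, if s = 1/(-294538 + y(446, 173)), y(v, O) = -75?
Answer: 2324217092730661/360768706220956 ≈ 6.4424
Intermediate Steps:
s = -1/294613 (s = 1/(-294538 - 75) = 1/(-294613) = -1/294613 ≈ -3.3943e-6)
s/(225183 - 124925) + 157375/24428 = -1/(294613*(225183 - 124925)) + 157375/24428 = -1/294613/100258 + 157375*(1/24428) = -1/294613*1/100258 + 157375/24428 = -1/29537310154 + 157375/24428 = 2324217092730661/360768706220956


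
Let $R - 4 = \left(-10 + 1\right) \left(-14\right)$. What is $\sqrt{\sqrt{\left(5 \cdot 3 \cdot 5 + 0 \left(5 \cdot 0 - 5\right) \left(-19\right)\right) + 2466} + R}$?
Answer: $\sqrt{130 + 11 \sqrt{21}} \approx 13.432$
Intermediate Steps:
$R = 130$ ($R = 4 + \left(-10 + 1\right) \left(-14\right) = 4 - -126 = 4 + 126 = 130$)
$\sqrt{\sqrt{\left(5 \cdot 3 \cdot 5 + 0 \left(5 \cdot 0 - 5\right) \left(-19\right)\right) + 2466} + R} = \sqrt{\sqrt{\left(5 \cdot 3 \cdot 5 + 0 \left(5 \cdot 0 - 5\right) \left(-19\right)\right) + 2466} + 130} = \sqrt{\sqrt{\left(15 \cdot 5 + 0 \left(0 - 5\right) \left(-19\right)\right) + 2466} + 130} = \sqrt{\sqrt{\left(75 + 0 \left(-5\right) \left(-19\right)\right) + 2466} + 130} = \sqrt{\sqrt{\left(75 + 0 \left(-19\right)\right) + 2466} + 130} = \sqrt{\sqrt{\left(75 + 0\right) + 2466} + 130} = \sqrt{\sqrt{75 + 2466} + 130} = \sqrt{\sqrt{2541} + 130} = \sqrt{11 \sqrt{21} + 130} = \sqrt{130 + 11 \sqrt{21}}$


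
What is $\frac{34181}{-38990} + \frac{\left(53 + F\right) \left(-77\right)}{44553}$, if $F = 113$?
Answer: $- \frac{288748039}{248160210} \approx -1.1636$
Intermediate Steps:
$\frac{34181}{-38990} + \frac{\left(53 + F\right) \left(-77\right)}{44553} = \frac{34181}{-38990} + \frac{\left(53 + 113\right) \left(-77\right)}{44553} = 34181 \left(- \frac{1}{38990}\right) + 166 \left(-77\right) \frac{1}{44553} = - \frac{4883}{5570} - \frac{12782}{44553} = - \frac{288748039}{248160210}$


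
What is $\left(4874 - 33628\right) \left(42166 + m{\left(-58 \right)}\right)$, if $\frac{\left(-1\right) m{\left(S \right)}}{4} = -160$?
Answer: $-1230843724$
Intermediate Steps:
$m{\left(S \right)} = 640$ ($m{\left(S \right)} = \left(-4\right) \left(-160\right) = 640$)
$\left(4874 - 33628\right) \left(42166 + m{\left(-58 \right)}\right) = \left(4874 - 33628\right) \left(42166 + 640\right) = \left(4874 - 33628\right) 42806 = \left(-28754\right) 42806 = -1230843724$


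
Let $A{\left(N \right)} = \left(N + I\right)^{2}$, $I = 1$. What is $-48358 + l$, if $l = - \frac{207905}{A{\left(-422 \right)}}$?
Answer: $- \frac{8571228183}{177241} \approx -48359.0$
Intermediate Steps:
$A{\left(N \right)} = \left(1 + N\right)^{2}$ ($A{\left(N \right)} = \left(N + 1\right)^{2} = \left(1 + N\right)^{2}$)
$l = - \frac{207905}{177241}$ ($l = - \frac{207905}{\left(1 - 422\right)^{2}} = - \frac{207905}{\left(-421\right)^{2}} = - \frac{207905}{177241} \approx -1.173$)
$-48358 + l = -48358 - \frac{207905}{177241} = - \frac{8571228183}{177241}$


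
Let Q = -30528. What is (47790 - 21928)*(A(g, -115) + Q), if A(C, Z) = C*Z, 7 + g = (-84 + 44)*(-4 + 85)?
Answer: 8867484974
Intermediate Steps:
g = -3247 (g = -7 + (-84 + 44)*(-4 + 85) = -7 - 40*81 = -7 - 3240 = -3247)
(47790 - 21928)*(A(g, -115) + Q) = (47790 - 21928)*(-3247*(-115) - 30528) = 25862*(373405 - 30528) = 25862*342877 = 8867484974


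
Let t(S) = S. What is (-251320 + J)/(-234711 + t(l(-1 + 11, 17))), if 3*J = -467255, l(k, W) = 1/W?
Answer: 20760655/11970258 ≈ 1.7344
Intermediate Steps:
J = -467255/3 (J = (1/3)*(-467255) = -467255/3 ≈ -1.5575e+5)
(-251320 + J)/(-234711 + t(l(-1 + 11, 17))) = (-251320 - 467255/3)/(-234711 + 1/17) = -1221215/(3*(-234711 + 1/17)) = -1221215/(3*(-3990086/17)) = -1221215/3*(-17/3990086) = 20760655/11970258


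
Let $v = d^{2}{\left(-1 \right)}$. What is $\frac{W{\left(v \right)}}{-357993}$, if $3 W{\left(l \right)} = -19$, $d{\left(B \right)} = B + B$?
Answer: $\frac{19}{1073979} \approx 1.7691 \cdot 10^{-5}$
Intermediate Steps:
$d{\left(B \right)} = 2 B$
$v = 4$ ($v = \left(2 \left(-1\right)\right)^{2} = \left(-2\right)^{2} = 4$)
$W{\left(l \right)} = - \frac{19}{3}$ ($W{\left(l \right)} = \frac{1}{3} \left(-19\right) = - \frac{19}{3}$)
$\frac{W{\left(v \right)}}{-357993} = - \frac{19}{3 \left(-357993\right)} = \left(- \frac{19}{3}\right) \left(- \frac{1}{357993}\right) = \frac{19}{1073979}$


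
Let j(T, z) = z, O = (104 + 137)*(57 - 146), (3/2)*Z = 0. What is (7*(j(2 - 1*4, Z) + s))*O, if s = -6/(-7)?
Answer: -128694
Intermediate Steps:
s = 6/7 (s = -6*(-⅐) = 6/7 ≈ 0.85714)
Z = 0 (Z = (⅔)*0 = 0)
O = -21449 (O = 241*(-89) = -21449)
(7*(j(2 - 1*4, Z) + s))*O = (7*(0 + 6/7))*(-21449) = (7*(6/7))*(-21449) = 6*(-21449) = -128694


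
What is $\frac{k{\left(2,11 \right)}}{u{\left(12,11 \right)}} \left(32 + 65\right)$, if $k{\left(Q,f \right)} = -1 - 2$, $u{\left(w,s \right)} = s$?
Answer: $- \frac{291}{11} \approx -26.455$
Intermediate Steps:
$k{\left(Q,f \right)} = -3$ ($k{\left(Q,f \right)} = -1 - 2 = -3$)
$\frac{k{\left(2,11 \right)}}{u{\left(12,11 \right)}} \left(32 + 65\right) = - \frac{3}{11} \left(32 + 65\right) = \left(-3\right) \frac{1}{11} \cdot 97 = \left(- \frac{3}{11}\right) 97 = - \frac{291}{11}$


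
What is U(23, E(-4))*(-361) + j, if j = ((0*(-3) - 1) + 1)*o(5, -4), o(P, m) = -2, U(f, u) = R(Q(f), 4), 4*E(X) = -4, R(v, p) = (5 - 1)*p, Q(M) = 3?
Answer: -5776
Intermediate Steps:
R(v, p) = 4*p
E(X) = -1 (E(X) = (¼)*(-4) = -1)
U(f, u) = 16 (U(f, u) = 4*4 = 16)
j = 0 (j = ((0*(-3) - 1) + 1)*(-2) = ((0 - 1) + 1)*(-2) = (-1 + 1)*(-2) = 0*(-2) = 0)
U(23, E(-4))*(-361) + j = 16*(-361) + 0 = -5776 + 0 = -5776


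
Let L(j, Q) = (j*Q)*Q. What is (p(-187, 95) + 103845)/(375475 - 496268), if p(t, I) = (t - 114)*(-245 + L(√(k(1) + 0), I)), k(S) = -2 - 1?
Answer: -177590/120793 + 2716525*I*√3/120793 ≈ -1.4702 + 38.952*I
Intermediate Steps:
k(S) = -3
L(j, Q) = j*Q² (L(j, Q) = (Q*j)*Q = j*Q²)
p(t, I) = (-245 + I*√3*I²)*(-114 + t) (p(t, I) = (t - 114)*(-245 + √(-3 + 0)*I²) = (-114 + t)*(-245 + √(-3)*I²) = (-114 + t)*(-245 + (I*√3)*I²) = (-114 + t)*(-245 + I*√3*I²) = (-245 + I*√3*I²)*(-114 + t))
(p(-187, 95) + 103845)/(375475 - 496268) = ((27930 - 245*(-187) - 114*I*√3*95² + I*(-187)*√3*95²) + 103845)/(375475 - 496268) = ((27930 + 45815 - 114*I*√3*9025 + I*(-187)*√3*9025) + 103845)/(-120793) = ((27930 + 45815 - 1028850*I*√3 - 1687675*I*√3) + 103845)*(-1/120793) = ((73745 - 2716525*I*√3) + 103845)*(-1/120793) = (177590 - 2716525*I*√3)*(-1/120793) = -177590/120793 + 2716525*I*√3/120793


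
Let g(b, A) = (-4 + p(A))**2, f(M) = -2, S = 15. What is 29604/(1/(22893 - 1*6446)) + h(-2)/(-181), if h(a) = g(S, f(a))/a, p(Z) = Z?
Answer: 88128354846/181 ≈ 4.8690e+8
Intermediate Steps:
g(b, A) = (-4 + A)**2
h(a) = 36/a (h(a) = (-4 - 2)**2/a = (-6)**2/a = 36/a)
29604/(1/(22893 - 1*6446)) + h(-2)/(-181) = 29604/(1/(22893 - 1*6446)) + (36/(-2))/(-181) = 29604/(1/(22893 - 6446)) + (36*(-1/2))*(-1/181) = 29604/(1/16447) - 18*(-1/181) = 29604/(1/16447) + 18/181 = 29604*16447 + 18/181 = 486896988 + 18/181 = 88128354846/181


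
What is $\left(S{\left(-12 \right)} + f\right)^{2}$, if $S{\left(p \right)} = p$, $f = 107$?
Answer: $9025$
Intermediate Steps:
$\left(S{\left(-12 \right)} + f\right)^{2} = \left(-12 + 107\right)^{2} = 95^{2} = 9025$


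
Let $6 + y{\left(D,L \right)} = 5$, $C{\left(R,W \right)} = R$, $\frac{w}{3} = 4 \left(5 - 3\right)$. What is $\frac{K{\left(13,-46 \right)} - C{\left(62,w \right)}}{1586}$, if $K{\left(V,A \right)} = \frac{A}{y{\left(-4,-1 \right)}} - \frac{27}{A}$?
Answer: $- \frac{709}{72956} \approx -0.0097182$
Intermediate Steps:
$w = 24$ ($w = 3 \cdot 4 \left(5 - 3\right) = 3 \cdot 4 \cdot 2 = 3 \cdot 8 = 24$)
$y{\left(D,L \right)} = -1$ ($y{\left(D,L \right)} = -6 + 5 = -1$)
$K{\left(V,A \right)} = - A - \frac{27}{A}$ ($K{\left(V,A \right)} = \frac{A}{-1} - \frac{27}{A} = A \left(-1\right) - \frac{27}{A} = - A - \frac{27}{A}$)
$\frac{K{\left(13,-46 \right)} - C{\left(62,w \right)}}{1586} = \frac{\left(\left(-1\right) \left(-46\right) - \frac{27}{-46}\right) - 62}{1586} = \left(\left(46 - - \frac{27}{46}\right) - 62\right) \frac{1}{1586} = \left(\left(46 + \frac{27}{46}\right) - 62\right) \frac{1}{1586} = \left(\frac{2143}{46} - 62\right) \frac{1}{1586} = \left(- \frac{709}{46}\right) \frac{1}{1586} = - \frac{709}{72956}$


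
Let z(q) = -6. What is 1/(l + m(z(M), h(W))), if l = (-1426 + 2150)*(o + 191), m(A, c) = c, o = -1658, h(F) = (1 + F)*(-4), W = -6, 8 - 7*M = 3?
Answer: -1/1062088 ≈ -9.4154e-7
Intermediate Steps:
M = 5/7 (M = 8/7 - ⅐*3 = 8/7 - 3/7 = 5/7 ≈ 0.71429)
h(F) = -4 - 4*F
l = -1062108 (l = (-1426 + 2150)*(-1658 + 191) = 724*(-1467) = -1062108)
1/(l + m(z(M), h(W))) = 1/(-1062108 + (-4 - 4*(-6))) = 1/(-1062108 + (-4 + 24)) = 1/(-1062108 + 20) = 1/(-1062088) = -1/1062088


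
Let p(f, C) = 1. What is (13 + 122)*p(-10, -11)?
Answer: 135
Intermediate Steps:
(13 + 122)*p(-10, -11) = (13 + 122)*1 = 135*1 = 135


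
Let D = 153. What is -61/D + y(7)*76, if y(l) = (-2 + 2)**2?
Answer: -61/153 ≈ -0.39869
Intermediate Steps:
y(l) = 0 (y(l) = 0**2 = 0)
-61/D + y(7)*76 = -61/153 + 0*76 = -61*1/153 + 0 = -61/153 + 0 = -61/153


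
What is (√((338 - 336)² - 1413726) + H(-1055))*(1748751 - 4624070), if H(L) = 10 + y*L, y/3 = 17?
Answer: 154677785605 - 2875319*I*√1413722 ≈ 1.5468e+11 - 3.4188e+9*I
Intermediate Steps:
y = 51 (y = 3*17 = 51)
H(L) = 10 + 51*L
(√((338 - 336)² - 1413726) + H(-1055))*(1748751 - 4624070) = (√((338 - 336)² - 1413726) + (10 + 51*(-1055)))*(1748751 - 4624070) = (√(2² - 1413726) + (10 - 53805))*(-2875319) = (√(4 - 1413726) - 53795)*(-2875319) = (√(-1413722) - 53795)*(-2875319) = (I*√1413722 - 53795)*(-2875319) = (-53795 + I*√1413722)*(-2875319) = 154677785605 - 2875319*I*√1413722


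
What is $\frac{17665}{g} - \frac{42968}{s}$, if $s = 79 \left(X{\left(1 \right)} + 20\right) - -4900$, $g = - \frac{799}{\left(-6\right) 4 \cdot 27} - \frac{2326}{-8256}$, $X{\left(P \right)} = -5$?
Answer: $\frac{11973321165928}{1027324465} \approx 11655.0$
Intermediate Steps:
$g = \frac{168829}{111456}$ ($g = - \frac{799}{\left(-24\right) 27} - - \frac{1163}{4128} = - \frac{799}{-648} + \frac{1163}{4128} = \left(-799\right) \left(- \frac{1}{648}\right) + \frac{1163}{4128} = \frac{799}{648} + \frac{1163}{4128} = \frac{168829}{111456} \approx 1.5148$)
$s = 6085$ ($s = 79 \left(-5 + 20\right) - -4900 = 79 \cdot 15 + 4900 = 1185 + 4900 = 6085$)
$\frac{17665}{g} - \frac{42968}{s} = \frac{17665}{\frac{168829}{111456}} - \frac{42968}{6085} = 17665 \cdot \frac{111456}{168829} - \frac{42968}{6085} = \frac{1968870240}{168829} - \frac{42968}{6085} = \frac{11973321165928}{1027324465}$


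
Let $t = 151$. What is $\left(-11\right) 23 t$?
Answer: $-38203$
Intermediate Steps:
$\left(-11\right) 23 t = \left(-11\right) 23 \cdot 151 = \left(-253\right) 151 = -38203$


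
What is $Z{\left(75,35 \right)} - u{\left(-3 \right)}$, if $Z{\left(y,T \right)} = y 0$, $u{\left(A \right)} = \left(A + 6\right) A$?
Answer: $9$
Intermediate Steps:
$u{\left(A \right)} = A \left(6 + A\right)$ ($u{\left(A \right)} = \left(6 + A\right) A = A \left(6 + A\right)$)
$Z{\left(y,T \right)} = 0$
$Z{\left(75,35 \right)} - u{\left(-3 \right)} = 0 - - 3 \left(6 - 3\right) = 0 - \left(-3\right) 3 = 0 - -9 = 0 + 9 = 9$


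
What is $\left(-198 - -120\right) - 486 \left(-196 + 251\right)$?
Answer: $-26808$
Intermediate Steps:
$\left(-198 - -120\right) - 486 \left(-196 + 251\right) = \left(-198 + 120\right) - 26730 = -78 - 26730 = -26808$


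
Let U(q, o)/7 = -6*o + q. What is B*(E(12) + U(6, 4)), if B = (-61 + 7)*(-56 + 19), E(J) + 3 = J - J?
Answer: -257742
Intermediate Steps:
E(J) = -3 (E(J) = -3 + (J - J) = -3 + 0 = -3)
B = 1998 (B = -54*(-37) = 1998)
U(q, o) = -42*o + 7*q (U(q, o) = 7*(-6*o + q) = 7*(q - 6*o) = -42*o + 7*q)
B*(E(12) + U(6, 4)) = 1998*(-3 + (-42*4 + 7*6)) = 1998*(-3 + (-168 + 42)) = 1998*(-3 - 126) = 1998*(-129) = -257742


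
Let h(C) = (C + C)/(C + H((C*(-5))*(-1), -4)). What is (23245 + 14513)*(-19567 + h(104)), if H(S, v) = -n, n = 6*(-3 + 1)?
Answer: -738743082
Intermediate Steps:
n = -12 (n = 6*(-2) = -12)
H(S, v) = 12 (H(S, v) = -1*(-12) = 12)
h(C) = 2*C/(12 + C) (h(C) = (C + C)/(C + 12) = (2*C)/(12 + C) = 2*C/(12 + C))
(23245 + 14513)*(-19567 + h(104)) = (23245 + 14513)*(-19567 + 2*104/(12 + 104)) = 37758*(-19567 + 2*104/116) = 37758*(-19567 + 2*104*(1/116)) = 37758*(-19567 + 52/29) = 37758*(-567391/29) = -738743082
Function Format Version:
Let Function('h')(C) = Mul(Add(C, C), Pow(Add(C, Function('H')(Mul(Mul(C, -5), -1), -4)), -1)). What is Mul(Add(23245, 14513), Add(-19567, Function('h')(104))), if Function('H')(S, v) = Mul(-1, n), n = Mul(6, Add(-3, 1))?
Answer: -738743082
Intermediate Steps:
n = -12 (n = Mul(6, -2) = -12)
Function('H')(S, v) = 12 (Function('H')(S, v) = Mul(-1, -12) = 12)
Function('h')(C) = Mul(2, C, Pow(Add(12, C), -1)) (Function('h')(C) = Mul(Add(C, C), Pow(Add(C, 12), -1)) = Mul(Mul(2, C), Pow(Add(12, C), -1)) = Mul(2, C, Pow(Add(12, C), -1)))
Mul(Add(23245, 14513), Add(-19567, Function('h')(104))) = Mul(Add(23245, 14513), Add(-19567, Mul(2, 104, Pow(Add(12, 104), -1)))) = Mul(37758, Add(-19567, Mul(2, 104, Pow(116, -1)))) = Mul(37758, Add(-19567, Mul(2, 104, Rational(1, 116)))) = Mul(37758, Add(-19567, Rational(52, 29))) = Mul(37758, Rational(-567391, 29)) = -738743082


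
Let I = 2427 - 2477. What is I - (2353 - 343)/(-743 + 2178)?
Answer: -14752/287 ≈ -51.401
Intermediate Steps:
I = -50
I - (2353 - 343)/(-743 + 2178) = -50 - (2353 - 343)/(-743 + 2178) = -50 - 2010/1435 = -50 - 1*402/287 = -50 - 402/287 = -14752/287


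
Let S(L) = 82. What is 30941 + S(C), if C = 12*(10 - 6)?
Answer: 31023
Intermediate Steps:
C = 48 (C = 12*4 = 48)
30941 + S(C) = 30941 + 82 = 31023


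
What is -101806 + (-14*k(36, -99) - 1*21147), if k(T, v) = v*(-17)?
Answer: -146515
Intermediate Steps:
k(T, v) = -17*v
-101806 + (-14*k(36, -99) - 1*21147) = -101806 + (-(-238)*(-99) - 1*21147) = -101806 + (-14*1683 - 21147) = -101806 + (-23562 - 21147) = -101806 - 44709 = -146515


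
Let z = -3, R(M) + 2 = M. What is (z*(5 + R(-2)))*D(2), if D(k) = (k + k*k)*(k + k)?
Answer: -72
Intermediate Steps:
R(M) = -2 + M
D(k) = 2*k*(k + k²) (D(k) = (k + k²)*(2*k) = 2*k*(k + k²))
(z*(5 + R(-2)))*D(2) = (-3*(5 + (-2 - 2)))*(2*2²*(1 + 2)) = (-3*(5 - 4))*(2*4*3) = -3*1*24 = -3*24 = -72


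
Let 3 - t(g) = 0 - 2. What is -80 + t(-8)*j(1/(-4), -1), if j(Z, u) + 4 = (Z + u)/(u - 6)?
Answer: -2775/28 ≈ -99.107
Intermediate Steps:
t(g) = 5 (t(g) = 3 - (0 - 2) = 3 - 1*(-2) = 3 + 2 = 5)
j(Z, u) = -4 + (Z + u)/(-6 + u) (j(Z, u) = -4 + (Z + u)/(u - 6) = -4 + (Z + u)/(-6 + u))
-80 + t(-8)*j(1/(-4), -1) = -80 + 5*((24 + 1/(-4) - 3*(-1))/(-6 - 1)) = -80 + 5*((24 - ¼ + 3)/(-7)) = -80 + 5*(-⅐*107/4) = -80 + 5*(-107/28) = -80 - 535/28 = -2775/28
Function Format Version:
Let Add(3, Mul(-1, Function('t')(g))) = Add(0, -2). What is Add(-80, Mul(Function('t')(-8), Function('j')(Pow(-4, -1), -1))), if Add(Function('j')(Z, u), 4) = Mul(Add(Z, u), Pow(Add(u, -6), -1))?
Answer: Rational(-2775, 28) ≈ -99.107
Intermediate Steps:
Function('t')(g) = 5 (Function('t')(g) = Add(3, Mul(-1, Add(0, -2))) = Add(3, Mul(-1, -2)) = Add(3, 2) = 5)
Function('j')(Z, u) = Add(-4, Mul(Pow(Add(-6, u), -1), Add(Z, u))) (Function('j')(Z, u) = Add(-4, Mul(Add(Z, u), Pow(Add(u, -6), -1))) = Add(-4, Mul(Add(Z, u), Pow(Add(-6, u), -1))) = Add(-4, Mul(Pow(Add(-6, u), -1), Add(Z, u))))
Add(-80, Mul(Function('t')(-8), Function('j')(Pow(-4, -1), -1))) = Add(-80, Mul(5, Mul(Pow(Add(-6, -1), -1), Add(24, Pow(-4, -1), Mul(-3, -1))))) = Add(-80, Mul(5, Mul(Pow(-7, -1), Add(24, Rational(-1, 4), 3)))) = Add(-80, Mul(5, Mul(Rational(-1, 7), Rational(107, 4)))) = Add(-80, Mul(5, Rational(-107, 28))) = Add(-80, Rational(-535, 28)) = Rational(-2775, 28)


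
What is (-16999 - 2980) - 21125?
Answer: -41104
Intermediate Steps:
(-16999 - 2980) - 21125 = -19979 - 21125 = -41104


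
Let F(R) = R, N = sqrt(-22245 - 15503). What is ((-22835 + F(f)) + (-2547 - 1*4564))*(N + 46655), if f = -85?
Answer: -1401096305 - 60062*I*sqrt(9437) ≈ -1.4011e+9 - 5.8347e+6*I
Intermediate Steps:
N = 2*I*sqrt(9437) (N = sqrt(-37748) = 2*I*sqrt(9437) ≈ 194.29*I)
((-22835 + F(f)) + (-2547 - 1*4564))*(N + 46655) = ((-22835 - 85) + (-2547 - 1*4564))*(2*I*sqrt(9437) + 46655) = (-22920 + (-2547 - 4564))*(46655 + 2*I*sqrt(9437)) = (-22920 - 7111)*(46655 + 2*I*sqrt(9437)) = -30031*(46655 + 2*I*sqrt(9437)) = -1401096305 - 60062*I*sqrt(9437)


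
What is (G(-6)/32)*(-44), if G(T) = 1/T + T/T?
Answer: -55/48 ≈ -1.1458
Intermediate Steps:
G(T) = 1 + 1/T (G(T) = 1/T + 1 = 1 + 1/T)
(G(-6)/32)*(-44) = (((1 - 6)/(-6))/32)*(-44) = (-⅙*(-5)*(1/32))*(-44) = ((⅚)*(1/32))*(-44) = (5/192)*(-44) = -55/48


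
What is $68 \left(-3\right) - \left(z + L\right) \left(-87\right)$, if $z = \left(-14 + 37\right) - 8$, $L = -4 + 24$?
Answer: $2841$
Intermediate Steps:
$L = 20$
$z = 15$ ($z = 23 - 8 = 15$)
$68 \left(-3\right) - \left(z + L\right) \left(-87\right) = 68 \left(-3\right) - \left(15 + 20\right) \left(-87\right) = -204 - 35 \left(-87\right) = -204 - -3045 = -204 + 3045 = 2841$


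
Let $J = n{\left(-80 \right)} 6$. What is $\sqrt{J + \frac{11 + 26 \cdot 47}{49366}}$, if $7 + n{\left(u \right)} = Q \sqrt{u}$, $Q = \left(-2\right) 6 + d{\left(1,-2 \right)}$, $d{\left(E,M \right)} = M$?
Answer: $\frac{\sqrt{-102293213874 - 818832657216 i \sqrt{5}}}{49366} \approx 18.848 - 19.931 i$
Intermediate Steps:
$Q = -14$ ($Q = \left(-2\right) 6 - 2 = -12 - 2 = -14$)
$n{\left(u \right)} = -7 - 14 \sqrt{u}$
$J = -42 - 336 i \sqrt{5}$ ($J = \left(-7 - 14 \sqrt{-80}\right) 6 = \left(-7 - 14 \cdot 4 i \sqrt{5}\right) 6 = \left(-7 - 56 i \sqrt{5}\right) 6 = -42 - 336 i \sqrt{5} \approx -42.0 - 751.32 i$)
$\sqrt{J + \frac{11 + 26 \cdot 47}{49366}} = \sqrt{\left(-42 - 336 i \sqrt{5}\right) + \frac{11 + 26 \cdot 47}{49366}} = \sqrt{\left(-42 - 336 i \sqrt{5}\right) + \left(11 + 1222\right) \frac{1}{49366}} = \sqrt{\left(-42 - 336 i \sqrt{5}\right) + 1233 \cdot \frac{1}{49366}} = \sqrt{\left(-42 - 336 i \sqrt{5}\right) + \frac{1233}{49366}} = \sqrt{- \frac{2072139}{49366} - 336 i \sqrt{5}}$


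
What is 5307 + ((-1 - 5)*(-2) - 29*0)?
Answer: 5319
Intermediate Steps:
5307 + ((-1 - 5)*(-2) - 29*0) = 5307 + (-6*(-2) + 0) = 5307 + (12 + 0) = 5307 + 12 = 5319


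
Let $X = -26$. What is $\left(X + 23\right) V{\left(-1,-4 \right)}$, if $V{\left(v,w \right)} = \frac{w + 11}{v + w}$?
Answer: $\frac{21}{5} \approx 4.2$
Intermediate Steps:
$V{\left(v,w \right)} = \frac{11 + w}{v + w}$
$\left(X + 23\right) V{\left(-1,-4 \right)} = \left(-26 + 23\right) \frac{11 - 4}{-1 - 4} = - 3 \frac{1}{-5} \cdot 7 = - 3 \left(\left(- \frac{1}{5}\right) 7\right) = \left(-3\right) \left(- \frac{7}{5}\right) = \frac{21}{5}$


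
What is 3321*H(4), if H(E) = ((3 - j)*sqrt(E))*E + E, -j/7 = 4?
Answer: 836892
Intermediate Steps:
j = -28 (j = -7*4 = -28)
H(E) = E + 31*E**(3/2) (H(E) = ((3 - 1*(-28))*sqrt(E))*E + E = ((3 + 28)*sqrt(E))*E + E = (31*sqrt(E))*E + E = 31*E**(3/2) + E = E + 31*E**(3/2))
3321*H(4) = 3321*(4 + 31*4**(3/2)) = 3321*(4 + 31*8) = 3321*(4 + 248) = 3321*252 = 836892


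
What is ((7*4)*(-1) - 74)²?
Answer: 10404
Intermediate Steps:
((7*4)*(-1) - 74)² = (28*(-1) - 74)² = (-28 - 74)² = (-102)² = 10404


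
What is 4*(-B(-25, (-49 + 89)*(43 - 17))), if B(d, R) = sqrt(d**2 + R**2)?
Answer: -20*sqrt(43289) ≈ -4161.2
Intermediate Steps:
B(d, R) = sqrt(R**2 + d**2)
4*(-B(-25, (-49 + 89)*(43 - 17))) = 4*(-sqrt(((-49 + 89)*(43 - 17))**2 + (-25)**2)) = 4*(-sqrt((40*26)**2 + 625)) = 4*(-sqrt(1040**2 + 625)) = 4*(-sqrt(1081600 + 625)) = 4*(-sqrt(1082225)) = 4*(-5*sqrt(43289)) = -20*sqrt(43289)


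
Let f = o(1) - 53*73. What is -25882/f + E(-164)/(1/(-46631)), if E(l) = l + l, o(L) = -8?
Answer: 59298616818/3877 ≈ 1.5295e+7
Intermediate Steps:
E(l) = 2*l
f = -3877 (f = -8 - 53*73 = -8 - 3869 = -3877)
-25882/f + E(-164)/(1/(-46631)) = -25882/(-3877) + (2*(-164))/(1/(-46631)) = -25882*(-1/3877) - 328/(-1/46631) = 25882/3877 - 328*(-46631) = 25882/3877 + 15294968 = 59298616818/3877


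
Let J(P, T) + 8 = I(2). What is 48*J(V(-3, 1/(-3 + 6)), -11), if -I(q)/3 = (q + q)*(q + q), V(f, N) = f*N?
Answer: -2688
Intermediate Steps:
V(f, N) = N*f
I(q) = -12*q² (I(q) = -3*(q + q)*(q + q) = -3*2*q*2*q = -12*q²)
J(P, T) = -56 (J(P, T) = -8 - 12*2² = -8 - 12*4 = -8 - 48 = -56)
48*J(V(-3, 1/(-3 + 6)), -11) = 48*(-56) = -2688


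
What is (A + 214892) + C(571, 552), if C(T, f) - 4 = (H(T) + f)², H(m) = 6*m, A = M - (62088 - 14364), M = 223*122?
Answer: 16018862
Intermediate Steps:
M = 27206
A = -20518 (A = 27206 - (62088 - 14364) = 27206 - 1*47724 = 27206 - 47724 = -20518)
C(T, f) = 4 + (f + 6*T)² (C(T, f) = 4 + (6*T + f)² = 4 + (f + 6*T)²)
(A + 214892) + C(571, 552) = (-20518 + 214892) + (4 + (552 + 6*571)²) = 194374 + (4 + (552 + 3426)²) = 194374 + (4 + 3978²) = 194374 + (4 + 15824484) = 194374 + 15824488 = 16018862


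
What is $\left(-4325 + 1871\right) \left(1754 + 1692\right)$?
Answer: $-8456484$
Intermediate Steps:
$\left(-4325 + 1871\right) \left(1754 + 1692\right) = \left(-2454\right) 3446 = -8456484$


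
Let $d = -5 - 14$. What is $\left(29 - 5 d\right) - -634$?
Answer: $758$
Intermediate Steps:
$d = -19$
$\left(29 - 5 d\right) - -634 = \left(29 - -95\right) - -634 = \left(29 + 95\right) + 634 = 124 + 634 = 758$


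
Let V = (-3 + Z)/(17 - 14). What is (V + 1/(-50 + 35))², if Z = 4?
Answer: 16/225 ≈ 0.071111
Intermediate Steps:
V = ⅓ (V = (-3 + 4)/(17 - 14) = 1/3 = 1*(⅓) = ⅓ ≈ 0.33333)
(V + 1/(-50 + 35))² = (⅓ + 1/(-50 + 35))² = (⅓ + 1/(-15))² = (⅓ - 1/15)² = (4/15)² = 16/225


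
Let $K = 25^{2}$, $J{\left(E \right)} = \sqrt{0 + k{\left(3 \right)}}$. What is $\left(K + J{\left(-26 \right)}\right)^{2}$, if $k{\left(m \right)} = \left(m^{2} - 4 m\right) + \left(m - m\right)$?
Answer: $\left(625 + i \sqrt{3}\right)^{2} \approx 3.9062 \cdot 10^{5} + 2165.0 i$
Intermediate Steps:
$k{\left(m \right)} = m^{2} - 4 m$ ($k{\left(m \right)} = \left(m^{2} - 4 m\right) + 0 = m^{2} - 4 m$)
$J{\left(E \right)} = i \sqrt{3}$ ($J{\left(E \right)} = \sqrt{0 + 3 \left(-4 + 3\right)} = \sqrt{0 + 3 \left(-1\right)} = \sqrt{0 - 3} = \sqrt{-3} = i \sqrt{3}$)
$K = 625$
$\left(K + J{\left(-26 \right)}\right)^{2} = \left(625 + i \sqrt{3}\right)^{2}$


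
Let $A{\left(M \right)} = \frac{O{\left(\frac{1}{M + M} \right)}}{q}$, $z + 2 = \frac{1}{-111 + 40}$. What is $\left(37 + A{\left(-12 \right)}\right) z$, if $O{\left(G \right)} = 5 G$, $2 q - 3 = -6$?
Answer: $- \frac{191191}{2556} \approx -74.801$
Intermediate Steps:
$q = - \frac{3}{2}$ ($q = \frac{3}{2} + \frac{1}{2} \left(-6\right) = \frac{3}{2} - 3 = - \frac{3}{2} \approx -1.5$)
$z = - \frac{143}{71}$ ($z = -2 + \frac{1}{-111 + 40} = -2 + \frac{1}{-71} = -2 - \frac{1}{71} = - \frac{143}{71} \approx -2.0141$)
$A{\left(M \right)} = - \frac{5}{3 M}$ ($A{\left(M \right)} = \frac{5 \frac{1}{M + M}}{- \frac{3}{2}} = \frac{5}{2 M} \left(- \frac{2}{3}\right) = - \frac{5}{3 M}$)
$\left(37 + A{\left(-12 \right)}\right) z = \left(37 - \frac{5}{3 \left(-12\right)}\right) \left(- \frac{143}{71}\right) = \left(37 - - \frac{5}{36}\right) \left(- \frac{143}{71}\right) = \left(37 + \frac{5}{36}\right) \left(- \frac{143}{71}\right) = \frac{1337}{36} \left(- \frac{143}{71}\right) = - \frac{191191}{2556}$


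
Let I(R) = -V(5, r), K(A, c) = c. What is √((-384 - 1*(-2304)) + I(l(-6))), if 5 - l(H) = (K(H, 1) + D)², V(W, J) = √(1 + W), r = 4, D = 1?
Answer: √(1920 - √6) ≈ 43.790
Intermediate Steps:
l(H) = 1 (l(H) = 5 - (1 + 1)² = 5 - 1*2² = 5 - 1*4 = 5 - 4 = 1)
I(R) = -√6 (I(R) = -√(1 + 5) = -√6)
√((-384 - 1*(-2304)) + I(l(-6))) = √((-384 - 1*(-2304)) - √6) = √((-384 + 2304) - √6) = √(1920 - √6)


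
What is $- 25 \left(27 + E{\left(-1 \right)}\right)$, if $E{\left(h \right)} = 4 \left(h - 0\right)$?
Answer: $-575$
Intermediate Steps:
$E{\left(h \right)} = 4 h$ ($E{\left(h \right)} = 4 \left(h + 0\right) = 4 h$)
$- 25 \left(27 + E{\left(-1 \right)}\right) = - 25 \left(27 + 4 \left(-1\right)\right) = - 25 \left(27 - 4\right) = \left(-25\right) 23 = -575$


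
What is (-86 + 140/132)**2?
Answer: 7856809/1089 ≈ 7214.7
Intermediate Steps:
(-86 + 140/132)**2 = (-86 + 140*(1/132))**2 = (-86 + 35/33)**2 = (-2803/33)**2 = 7856809/1089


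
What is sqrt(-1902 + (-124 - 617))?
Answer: I*sqrt(2643) ≈ 51.41*I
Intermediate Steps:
sqrt(-1902 + (-124 - 617)) = sqrt(-1902 - 741) = sqrt(-2643) = I*sqrt(2643)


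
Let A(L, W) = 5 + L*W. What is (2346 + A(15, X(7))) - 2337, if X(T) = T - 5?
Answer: 44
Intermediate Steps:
X(T) = -5 + T
(2346 + A(15, X(7))) - 2337 = (2346 + (5 + 15*(-5 + 7))) - 2337 = (2346 + (5 + 15*2)) - 2337 = (2346 + (5 + 30)) - 2337 = (2346 + 35) - 2337 = 2381 - 2337 = 44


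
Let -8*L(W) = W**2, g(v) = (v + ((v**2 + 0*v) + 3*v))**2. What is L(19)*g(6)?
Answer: -162450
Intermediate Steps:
g(v) = (v**2 + 4*v)**2 (g(v) = (v + ((v**2 + 0) + 3*v))**2 = (v + (v**2 + 3*v))**2 = (v**2 + 4*v)**2)
L(W) = -W**2/8
L(19)*g(6) = (-1/8*19**2)*(6**2*(4 + 6)**2) = (-1/8*361)*(36*10**2) = -3249*100/2 = -361/8*3600 = -162450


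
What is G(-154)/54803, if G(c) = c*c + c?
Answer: 3366/7829 ≈ 0.42994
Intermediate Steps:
G(c) = c + c**2 (G(c) = c**2 + c = c + c**2)
G(-154)/54803 = -154*(1 - 154)/54803 = -154*(-153)*(1/54803) = 23562*(1/54803) = 3366/7829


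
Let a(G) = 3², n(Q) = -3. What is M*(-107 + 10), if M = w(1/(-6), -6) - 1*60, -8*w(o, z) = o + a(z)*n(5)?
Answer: 263549/48 ≈ 5490.6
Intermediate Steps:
a(G) = 9
w(o, z) = 27/8 - o/8 (w(o, z) = -(o + 9*(-3))/8 = -(o - 27)/8 = -(-27 + o)/8 = 27/8 - o/8)
M = -2717/48 (M = (27/8 - ⅛/(-6)) - 1*60 = (27/8 - ⅛*(-⅙)) - 60 = (27/8 + 1/48) - 60 = 163/48 - 60 = -2717/48 ≈ -56.604)
M*(-107 + 10) = -2717*(-107 + 10)/48 = -2717/48*(-97) = 263549/48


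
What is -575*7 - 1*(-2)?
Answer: -4023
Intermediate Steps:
-575*7 - 1*(-2) = -4025 + 2 = -4023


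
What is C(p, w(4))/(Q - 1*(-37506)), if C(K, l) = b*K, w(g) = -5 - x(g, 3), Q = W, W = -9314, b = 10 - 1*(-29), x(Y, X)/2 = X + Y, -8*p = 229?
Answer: -8931/225536 ≈ -0.039599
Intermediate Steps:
p = -229/8 (p = -1/8*229 = -229/8 ≈ -28.625)
x(Y, X) = 2*X + 2*Y (x(Y, X) = 2*(X + Y) = 2*X + 2*Y)
b = 39 (b = 10 + 29 = 39)
Q = -9314
w(g) = -11 - 2*g (w(g) = -5 - (2*3 + 2*g) = -5 - (6 + 2*g) = -5 + (-6 - 2*g) = -11 - 2*g)
C(K, l) = 39*K
C(p, w(4))/(Q - 1*(-37506)) = (39*(-229/8))/(-9314 - 1*(-37506)) = -8931/(8*(-9314 + 37506)) = -8931/8/28192 = -8931/8*1/28192 = -8931/225536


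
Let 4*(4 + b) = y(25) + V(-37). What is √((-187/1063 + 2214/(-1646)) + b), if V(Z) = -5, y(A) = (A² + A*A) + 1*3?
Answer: 5*√9382680287986/874849 ≈ 17.507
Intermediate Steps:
y(A) = 3 + 2*A² (y(A) = (A² + A²) + 3 = 2*A² + 3 = 3 + 2*A²)
b = 308 (b = -4 + ((3 + 2*25²) - 5)/4 = -4 + ((3 + 2*625) - 5)/4 = -4 + ((3 + 1250) - 5)/4 = -4 + (1253 - 5)/4 = -4 + (¼)*1248 = -4 + 312 = 308)
√((-187/1063 + 2214/(-1646)) + b) = √((-187/1063 + 2214/(-1646)) + 308) = √((-187*1/1063 + 2214*(-1/1646)) + 308) = √((-187/1063 - 1107/823) + 308) = √(-1330642/874849 + 308) = √(268122850/874849) = 5*√9382680287986/874849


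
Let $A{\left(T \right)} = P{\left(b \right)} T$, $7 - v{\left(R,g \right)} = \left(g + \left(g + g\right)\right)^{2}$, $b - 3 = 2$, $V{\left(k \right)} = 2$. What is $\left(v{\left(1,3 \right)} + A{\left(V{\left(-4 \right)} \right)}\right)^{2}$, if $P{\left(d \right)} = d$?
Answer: $4096$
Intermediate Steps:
$b = 5$ ($b = 3 + 2 = 5$)
$v{\left(R,g \right)} = 7 - 9 g^{2}$ ($v{\left(R,g \right)} = 7 - \left(g + \left(g + g\right)\right)^{2} = 7 - \left(g + 2 g\right)^{2} = 7 - \left(3 g\right)^{2} = 7 - 9 g^{2}$)
$A{\left(T \right)} = 5 T$
$\left(v{\left(1,3 \right)} + A{\left(V{\left(-4 \right)} \right)}\right)^{2} = \left(\left(7 - 9 \cdot 3^{2}\right) + 5 \cdot 2\right)^{2} = \left(\left(7 - 81\right) + 10\right)^{2} = \left(-74 + 10\right)^{2} = \left(-64\right)^{2} = 4096$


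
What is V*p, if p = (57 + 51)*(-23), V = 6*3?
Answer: -44712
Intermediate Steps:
V = 18
p = -2484 (p = 108*(-23) = -2484)
V*p = 18*(-2484) = -44712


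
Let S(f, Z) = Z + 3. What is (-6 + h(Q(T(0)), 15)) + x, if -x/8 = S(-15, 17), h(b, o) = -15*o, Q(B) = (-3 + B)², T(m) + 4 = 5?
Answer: -391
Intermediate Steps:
T(m) = 1 (T(m) = -4 + 5 = 1)
S(f, Z) = 3 + Z
x = -160 (x = -8*(3 + 17) = -8*20 = -160)
(-6 + h(Q(T(0)), 15)) + x = (-6 - 15*15) - 160 = (-6 - 225) - 160 = -231 - 160 = -391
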